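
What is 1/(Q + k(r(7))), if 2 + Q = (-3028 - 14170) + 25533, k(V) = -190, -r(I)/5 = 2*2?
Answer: 1/8143 ≈ 0.00012280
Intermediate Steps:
r(I) = -20 (r(I) = -10*2 = -5*4 = -20)
Q = 8333 (Q = -2 + ((-3028 - 14170) + 25533) = -2 + (-17198 + 25533) = -2 + 8335 = 8333)
1/(Q + k(r(7))) = 1/(8333 - 190) = 1/8143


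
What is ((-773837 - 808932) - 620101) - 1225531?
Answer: -3428401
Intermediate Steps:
((-773837 - 808932) - 620101) - 1225531 = (-1582769 - 620101) - 1225531 = -2202870 - 1225531 = -3428401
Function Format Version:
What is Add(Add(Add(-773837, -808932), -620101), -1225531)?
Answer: -3428401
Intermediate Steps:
Add(Add(Add(-773837, -808932), -620101), -1225531) = Add(Add(-1582769, -620101), -1225531) = Add(-2202870, -1225531) = -3428401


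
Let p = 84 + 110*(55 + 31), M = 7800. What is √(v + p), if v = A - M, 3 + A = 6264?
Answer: √8005 ≈ 89.471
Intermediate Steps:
A = 6261 (A = -3 + 6264 = 6261)
v = -1539 (v = 6261 - 1*7800 = 6261 - 7800 = -1539)
p = 9544 (p = 84 + 110*86 = 84 + 9460 = 9544)
√(v + p) = √(-1539 + 9544) = √8005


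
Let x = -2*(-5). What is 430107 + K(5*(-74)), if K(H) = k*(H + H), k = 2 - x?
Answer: 436027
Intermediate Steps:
x = 10
k = -8 (k = 2 - 1*10 = 2 - 10 = -8)
K(H) = -16*H (K(H) = -8*(H + H) = -16*H)
430107 + K(5*(-74)) = 430107 - 80*(-74) = 430107 - 16*(-370) = 430107 + 5920 = 436027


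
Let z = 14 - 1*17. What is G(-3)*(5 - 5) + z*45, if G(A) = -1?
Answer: -135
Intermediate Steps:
z = -3 (z = 14 - 17 = -3)
G(-3)*(5 - 5) + z*45 = -(5 - 5) - 3*45 = -1*0 - 135 = 0 - 135 = -135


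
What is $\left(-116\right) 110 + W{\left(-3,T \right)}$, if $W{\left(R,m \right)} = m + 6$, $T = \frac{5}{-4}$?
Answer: $- \frac{51021}{4} \approx -12755.0$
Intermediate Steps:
$T = - \frac{5}{4}$ ($T = 5 \left(- \frac{1}{4}\right) = - \frac{5}{4} \approx -1.25$)
$W{\left(R,m \right)} = 6 + m$
$\left(-116\right) 110 + W{\left(-3,T \right)} = \left(-116\right) 110 + \left(6 - \frac{5}{4}\right) = -12760 + \frac{19}{4} = - \frac{51021}{4}$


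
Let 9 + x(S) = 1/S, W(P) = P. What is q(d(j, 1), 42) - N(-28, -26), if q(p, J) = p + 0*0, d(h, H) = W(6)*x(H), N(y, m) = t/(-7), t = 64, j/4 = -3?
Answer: -272/7 ≈ -38.857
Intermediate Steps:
j = -12 (j = 4*(-3) = -12)
x(S) = -9 + 1/S
N(y, m) = -64/7 (N(y, m) = 64/(-7) = 64*(-⅐) = -64/7)
d(h, H) = -54 + 6/H (d(h, H) = 6*(-9 + 1/H) = -54 + 6/H)
q(p, J) = p (q(p, J) = p + 0 = p)
q(d(j, 1), 42) - N(-28, -26) = (-54 + 6/1) - 1*(-64/7) = (-54 + 6*1) + 64/7 = (-54 + 6) + 64/7 = -48 + 64/7 = -272/7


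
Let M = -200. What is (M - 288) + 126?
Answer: -362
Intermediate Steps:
(M - 288) + 126 = (-200 - 288) + 126 = -488 + 126 = -362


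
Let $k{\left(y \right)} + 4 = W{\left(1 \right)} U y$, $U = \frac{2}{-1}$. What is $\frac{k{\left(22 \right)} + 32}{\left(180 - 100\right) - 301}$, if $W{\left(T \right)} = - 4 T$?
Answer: $- \frac{12}{13} \approx -0.92308$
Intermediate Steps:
$U = -2$ ($U = 2 \left(-1\right) = -2$)
$k{\left(y \right)} = -4 + 8 y$ ($k{\left(y \right)} = -4 + \left(-4\right) 1 \left(-2\right) y = -4 + \left(-4\right) \left(-2\right) y = -4 + 8 y$)
$\frac{k{\left(22 \right)} + 32}{\left(180 - 100\right) - 301} = \frac{\left(-4 + 8 \cdot 22\right) + 32}{\left(180 - 100\right) - 301} = \frac{\left(-4 + 176\right) + 32}{80 - 301} = \frac{172 + 32}{-221} = 204 \left(- \frac{1}{221}\right) = - \frac{12}{13}$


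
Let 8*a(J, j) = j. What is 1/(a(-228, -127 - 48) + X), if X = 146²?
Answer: 8/170353 ≈ 4.6961e-5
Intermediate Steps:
a(J, j) = j/8
X = 21316
1/(a(-228, -127 - 48) + X) = 1/((-127 - 48)/8 + 21316) = 1/((⅛)*(-175) + 21316) = 1/(-175/8 + 21316) = 1/(170353/8) = 8/170353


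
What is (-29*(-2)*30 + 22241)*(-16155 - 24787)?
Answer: -981830102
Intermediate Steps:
(-29*(-2)*30 + 22241)*(-16155 - 24787) = (58*30 + 22241)*(-40942) = (1740 + 22241)*(-40942) = 23981*(-40942) = -981830102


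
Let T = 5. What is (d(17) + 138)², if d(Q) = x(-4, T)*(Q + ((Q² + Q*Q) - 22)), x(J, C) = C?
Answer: 9018009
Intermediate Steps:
d(Q) = -110 + 5*Q + 10*Q² (d(Q) = 5*(Q + ((Q² + Q*Q) - 22)) = 5*(Q + ((Q² + Q²) - 22)) = 5*(Q + (2*Q² - 22)) = 5*(Q + (-22 + 2*Q²)) = 5*(-22 + Q + 2*Q²) = -110 + 5*Q + 10*Q²)
(d(17) + 138)² = ((-110 + 5*17 + 10*17²) + 138)² = ((-110 + 85 + 10*289) + 138)² = ((-110 + 85 + 2890) + 138)² = (2865 + 138)² = 3003² = 9018009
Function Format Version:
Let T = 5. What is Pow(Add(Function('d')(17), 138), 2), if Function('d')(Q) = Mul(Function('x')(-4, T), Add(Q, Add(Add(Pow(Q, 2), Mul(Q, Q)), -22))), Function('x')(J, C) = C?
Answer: 9018009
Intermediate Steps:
Function('d')(Q) = Add(-110, Mul(5, Q), Mul(10, Pow(Q, 2))) (Function('d')(Q) = Mul(5, Add(Q, Add(Add(Pow(Q, 2), Mul(Q, Q)), -22))) = Mul(5, Add(Q, Add(Add(Pow(Q, 2), Pow(Q, 2)), -22))) = Mul(5, Add(Q, Add(Mul(2, Pow(Q, 2)), -22))) = Mul(5, Add(Q, Add(-22, Mul(2, Pow(Q, 2))))) = Mul(5, Add(-22, Q, Mul(2, Pow(Q, 2)))) = Add(-110, Mul(5, Q), Mul(10, Pow(Q, 2))))
Pow(Add(Function('d')(17), 138), 2) = Pow(Add(Add(-110, Mul(5, 17), Mul(10, Pow(17, 2))), 138), 2) = Pow(Add(Add(-110, 85, Mul(10, 289)), 138), 2) = Pow(Add(Add(-110, 85, 2890), 138), 2) = Pow(Add(2865, 138), 2) = Pow(3003, 2) = 9018009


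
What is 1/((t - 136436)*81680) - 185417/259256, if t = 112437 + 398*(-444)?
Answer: -379967513514677/531282771673360 ≈ -0.71519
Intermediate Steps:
t = -64275 (t = 112437 - 176712 = -64275)
1/((t - 136436)*81680) - 185417/259256 = 1/(-64275 - 136436*81680) - 185417/259256 = (1/81680)/(-200711) - 185417*1/259256 = -1/200711*1/81680 - 185417/259256 = -1/16394074480 - 185417/259256 = -379967513514677/531282771673360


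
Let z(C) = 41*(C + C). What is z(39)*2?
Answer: 6396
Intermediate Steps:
z(C) = 82*C (z(C) = 41*(2*C) = 82*C)
z(39)*2 = (82*39)*2 = 3198*2 = 6396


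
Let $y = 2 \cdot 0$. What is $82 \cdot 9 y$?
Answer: $0$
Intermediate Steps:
$y = 0$
$82 \cdot 9 y = 82 \cdot 9 \cdot 0 = 738 \cdot 0 = 0$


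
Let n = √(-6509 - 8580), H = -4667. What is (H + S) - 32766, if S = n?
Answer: -37433 + I*√15089 ≈ -37433.0 + 122.84*I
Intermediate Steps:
n = I*√15089 (n = √(-15089) = I*√15089 ≈ 122.84*I)
S = I*√15089 ≈ 122.84*I
(H + S) - 32766 = (-4667 + I*√15089) - 32766 = -37433 + I*√15089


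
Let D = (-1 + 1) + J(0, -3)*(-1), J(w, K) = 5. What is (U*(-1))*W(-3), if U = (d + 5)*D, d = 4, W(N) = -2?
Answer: -90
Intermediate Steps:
D = -5 (D = (-1 + 1) + 5*(-1) = 0 - 5 = -5)
U = -45 (U = (4 + 5)*(-5) = 9*(-5) = -45)
(U*(-1))*W(-3) = -45*(-1)*(-2) = 45*(-2) = -90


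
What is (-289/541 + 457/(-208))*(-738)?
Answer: 113411781/56264 ≈ 2015.7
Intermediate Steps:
(-289/541 + 457/(-208))*(-738) = (-289*1/541 + 457*(-1/208))*(-738) = (-289/541 - 457/208)*(-738) = -307349/112528*(-738) = 113411781/56264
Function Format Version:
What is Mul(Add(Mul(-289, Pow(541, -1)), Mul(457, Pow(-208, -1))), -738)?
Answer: Rational(113411781, 56264) ≈ 2015.7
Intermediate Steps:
Mul(Add(Mul(-289, Pow(541, -1)), Mul(457, Pow(-208, -1))), -738) = Mul(Add(Mul(-289, Rational(1, 541)), Mul(457, Rational(-1, 208))), -738) = Mul(Add(Rational(-289, 541), Rational(-457, 208)), -738) = Mul(Rational(-307349, 112528), -738) = Rational(113411781, 56264)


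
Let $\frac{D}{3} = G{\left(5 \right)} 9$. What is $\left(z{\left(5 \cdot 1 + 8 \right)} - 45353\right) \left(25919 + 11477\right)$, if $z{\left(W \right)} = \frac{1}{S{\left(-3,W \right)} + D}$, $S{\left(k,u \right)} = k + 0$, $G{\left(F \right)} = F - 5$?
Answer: $- \frac{5088099760}{3} \approx -1.696 \cdot 10^{9}$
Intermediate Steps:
$G{\left(F \right)} = -5 + F$ ($G{\left(F \right)} = F - 5 = -5 + F$)
$S{\left(k,u \right)} = k$
$D = 0$ ($D = 3 \left(-5 + 5\right) 9 = 3 \cdot 0 \cdot 9 = 3 \cdot 0 = 0$)
$z{\left(W \right)} = - \frac{1}{3}$ ($z{\left(W \right)} = \frac{1}{-3 + 0} = \frac{1}{-3} = - \frac{1}{3}$)
$\left(z{\left(5 \cdot 1 + 8 \right)} - 45353\right) \left(25919 + 11477\right) = \left(- \frac{1}{3} - 45353\right) \left(25919 + 11477\right) = \left(- \frac{136060}{3}\right) 37396 = - \frac{5088099760}{3}$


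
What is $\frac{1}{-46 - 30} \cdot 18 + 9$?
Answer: $\frac{333}{38} \approx 8.7632$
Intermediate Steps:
$\frac{1}{-46 - 30} \cdot 18 + 9 = \frac{1}{-76} \cdot 18 + 9 = \left(- \frac{1}{76}\right) 18 + 9 = - \frac{9}{38} + 9 = \frac{333}{38}$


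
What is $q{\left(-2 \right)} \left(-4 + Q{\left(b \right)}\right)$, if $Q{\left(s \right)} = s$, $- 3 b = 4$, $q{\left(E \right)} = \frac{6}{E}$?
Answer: $16$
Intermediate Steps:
$b = - \frac{4}{3}$ ($b = \left(- \frac{1}{3}\right) 4 = - \frac{4}{3} \approx -1.3333$)
$q{\left(-2 \right)} \left(-4 + Q{\left(b \right)}\right) = \frac{6}{-2} \left(-4 - \frac{4}{3}\right) = 6 \left(- \frac{1}{2}\right) \left(- \frac{16}{3}\right) = \left(-3\right) \left(- \frac{16}{3}\right) = 16$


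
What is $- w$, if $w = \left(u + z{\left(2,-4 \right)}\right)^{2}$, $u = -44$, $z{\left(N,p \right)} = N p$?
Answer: $-2704$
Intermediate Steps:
$w = 2704$ ($w = \left(-44 + 2 \left(-4\right)\right)^{2} = \left(-44 - 8\right)^{2} = \left(-52\right)^{2} = 2704$)
$- w = \left(-1\right) 2704 = -2704$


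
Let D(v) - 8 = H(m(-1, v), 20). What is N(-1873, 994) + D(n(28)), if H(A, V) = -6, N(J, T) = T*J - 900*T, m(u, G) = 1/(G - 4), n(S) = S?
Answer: -2756360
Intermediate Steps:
m(u, G) = 1/(-4 + G)
N(J, T) = -900*T + J*T (N(J, T) = J*T - 900*T = -900*T + J*T)
D(v) = 2 (D(v) = 8 - 6 = 2)
N(-1873, 994) + D(n(28)) = 994*(-900 - 1873) + 2 = 994*(-2773) + 2 = -2756362 + 2 = -2756360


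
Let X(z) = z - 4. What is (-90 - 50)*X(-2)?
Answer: 840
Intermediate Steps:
X(z) = -4 + z
(-90 - 50)*X(-2) = (-90 - 50)*(-4 - 2) = -140*(-6) = 840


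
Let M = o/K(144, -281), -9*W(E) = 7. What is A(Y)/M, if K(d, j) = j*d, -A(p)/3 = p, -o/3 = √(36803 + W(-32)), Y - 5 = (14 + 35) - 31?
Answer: -1396008*√82805/82805 ≈ -4851.3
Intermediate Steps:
Y = 23 (Y = 5 + ((14 + 35) - 31) = 5 + (49 - 31) = 5 + 18 = 23)
W(E) = -7/9 (W(E) = -⅑*7 = -7/9)
o = -2*√82805 (o = -3*√(36803 - 7/9) = -2*√82805 ≈ -575.52)
A(p) = -3*p
K(d, j) = d*j
M = √82805/20232 (M = (-2*√82805)/((144*(-281))) = -2*√82805/(-40464) = -2*√82805*(-1/40464) = √82805/20232 ≈ 0.014223)
A(Y)/M = (-3*23)/((√82805/20232)) = -1396008*√82805/82805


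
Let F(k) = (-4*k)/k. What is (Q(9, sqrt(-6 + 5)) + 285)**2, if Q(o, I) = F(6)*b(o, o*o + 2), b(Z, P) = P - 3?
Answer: 1225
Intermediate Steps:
F(k) = -4
b(Z, P) = -3 + P
Q(o, I) = 4 - 4*o**2 (Q(o, I) = -4*(-3 + (o*o + 2)) = -4*(-3 + (o**2 + 2)) = -4*(-3 + (2 + o**2)) = -4*(-1 + o**2) = 4 - 4*o**2)
(Q(9, sqrt(-6 + 5)) + 285)**2 = ((4 - 4*9**2) + 285)**2 = ((4 - 4*81) + 285)**2 = ((4 - 324) + 285)**2 = (-320 + 285)**2 = (-35)**2 = 1225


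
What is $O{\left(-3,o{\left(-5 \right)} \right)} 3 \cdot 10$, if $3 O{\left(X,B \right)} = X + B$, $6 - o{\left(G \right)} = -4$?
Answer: $70$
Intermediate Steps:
$o{\left(G \right)} = 10$ ($o{\left(G \right)} = 6 - -4 = 6 + 4 = 10$)
$O{\left(X,B \right)} = \frac{B}{3} + \frac{X}{3}$ ($O{\left(X,B \right)} = \frac{X + B}{3} = \frac{B + X}{3} = \frac{B}{3} + \frac{X}{3}$)
$O{\left(-3,o{\left(-5 \right)} \right)} 3 \cdot 10 = \left(\frac{1}{3} \cdot 10 + \frac{1}{3} \left(-3\right)\right) 3 \cdot 10 = \left(\frac{10}{3} - 1\right) 3 \cdot 10 = \frac{7}{3} \cdot 3 \cdot 10 = 7 \cdot 10 = 70$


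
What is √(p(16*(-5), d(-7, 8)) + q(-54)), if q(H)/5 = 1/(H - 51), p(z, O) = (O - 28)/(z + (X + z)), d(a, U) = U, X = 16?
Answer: √161/42 ≈ 0.30211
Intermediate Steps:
p(z, O) = (-28 + O)/(16 + 2*z) (p(z, O) = (O - 28)/(z + (16 + z)) = (-28 + O)/(16 + 2*z))
q(H) = 5/(-51 + H) (q(H) = 5/(H - 51) = 5/(-51 + H))
√(p(16*(-5), d(-7, 8)) + q(-54)) = √((-28 + 8)/(2*(8 + 16*(-5))) + 5/(-51 - 54)) = √((½)*(-20)/(8 - 80) + 5/(-105)) = √((½)*(-20)/(-72) + 5*(-1/105)) = √((½)*(-1/72)*(-20) - 1/21) = √(5/36 - 1/21) = √(23/252) = √161/42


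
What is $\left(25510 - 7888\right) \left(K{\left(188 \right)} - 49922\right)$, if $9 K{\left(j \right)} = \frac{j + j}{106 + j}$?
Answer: $- \frac{129319278044}{147} \approx -8.7972 \cdot 10^{8}$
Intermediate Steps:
$K{\left(j \right)} = \frac{2 j}{9 \left(106 + j\right)}$ ($K{\left(j \right)} = \frac{\left(j + j\right) \frac{1}{106 + j}}{9} = \frac{2 j \frac{1}{106 + j}}{9} = \frac{2 j}{9 \left(106 + j\right)}$)
$\left(25510 - 7888\right) \left(K{\left(188 \right)} - 49922\right) = \left(25510 - 7888\right) \left(\frac{2}{9} \cdot 188 \frac{1}{106 + 188} - 49922\right) = 17622 \left(\frac{2}{9} \cdot 188 \cdot \frac{1}{294} - 49922\right) = 17622 \left(\frac{188}{1323} - 49922\right) = 17622 \left(- \frac{66046618}{1323}\right) = - \frac{129319278044}{147}$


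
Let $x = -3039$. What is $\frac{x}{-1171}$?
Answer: $\frac{3039}{1171} \approx 2.5952$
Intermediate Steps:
$\frac{x}{-1171} = - \frac{3039}{-1171} = \left(-3039\right) \left(- \frac{1}{1171}\right) = \frac{3039}{1171}$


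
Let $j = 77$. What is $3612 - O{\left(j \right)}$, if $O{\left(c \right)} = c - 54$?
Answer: $3589$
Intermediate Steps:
$O{\left(c \right)} = -54 + c$ ($O{\left(c \right)} = c - 54 = -54 + c$)
$3612 - O{\left(j \right)} = 3612 - \left(-54 + 77\right) = 3612 - 23 = 3589$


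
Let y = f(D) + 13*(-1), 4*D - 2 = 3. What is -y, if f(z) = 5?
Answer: 8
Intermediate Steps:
D = 5/4 (D = ½ + (¼)*3 = ½ + ¾ = 5/4 ≈ 1.2500)
y = -8 (y = 5 + 13*(-1) = 5 - 13 = -8)
-y = -1*(-8) = 8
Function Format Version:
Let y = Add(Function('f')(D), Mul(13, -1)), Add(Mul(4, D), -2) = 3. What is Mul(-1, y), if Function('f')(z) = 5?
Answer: 8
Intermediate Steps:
D = Rational(5, 4) (D = Add(Rational(1, 2), Mul(Rational(1, 4), 3)) = Add(Rational(1, 2), Rational(3, 4)) = Rational(5, 4) ≈ 1.2500)
y = -8 (y = Add(5, Mul(13, -1)) = Add(5, -13) = -8)
Mul(-1, y) = Mul(-1, -8) = 8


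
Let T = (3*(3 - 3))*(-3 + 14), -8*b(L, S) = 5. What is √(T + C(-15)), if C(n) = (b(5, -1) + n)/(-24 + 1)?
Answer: 5*√230/92 ≈ 0.82423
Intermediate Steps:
b(L, S) = -5/8 (b(L, S) = -⅛*5 = -5/8)
C(n) = 5/184 - n/23 (C(n) = (-5/8 + n)/(-24 + 1) = (-5/8 + n)/(-23) = (-5/8 + n)*(-1/23) = 5/184 - n/23)
T = 0 (T = (3*0)*11 = 0*11 = 0)
√(T + C(-15)) = √(0 + (5/184 - 1/23*(-15))) = √(0 + (5/184 + 15/23)) = √(0 + 125/184) = √(125/184) = 5*√230/92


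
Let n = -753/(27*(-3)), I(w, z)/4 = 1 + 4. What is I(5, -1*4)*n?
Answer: 5020/27 ≈ 185.93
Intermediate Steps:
I(w, z) = 20 (I(w, z) = 4*(1 + 4) = 4*5 = 20)
n = 251/27 (n = -753/(-81) = -753*(-1/81) = 251/27 ≈ 9.2963)
I(5, -1*4)*n = 20*(251/27) = 5020/27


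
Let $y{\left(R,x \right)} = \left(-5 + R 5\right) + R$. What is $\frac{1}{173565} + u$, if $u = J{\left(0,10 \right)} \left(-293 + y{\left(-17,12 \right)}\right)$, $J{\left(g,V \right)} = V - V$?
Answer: $\frac{1}{173565} \approx 5.7615 \cdot 10^{-6}$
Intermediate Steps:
$J{\left(g,V \right)} = 0$
$y{\left(R,x \right)} = -5 + 6 R$ ($y{\left(R,x \right)} = \left(-5 + 5 R\right) + R = -5 + 6 R$)
$u = 0$ ($u = 0 \left(-293 + \left(-5 + 6 \left(-17\right)\right)\right) = 0 \left(-293 - 107\right) = 0 \left(-400\right) = 0$)
$\frac{1}{173565} + u = \frac{1}{173565} + 0 = \frac{1}{173565}$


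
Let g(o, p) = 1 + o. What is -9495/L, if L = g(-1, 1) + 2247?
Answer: -3165/749 ≈ -4.2256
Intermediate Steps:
L = 2247 (L = (1 - 1) + 2247 = 0 + 2247 = 2247)
-9495/L = -9495/2247 = -9495*1/2247 = -3165/749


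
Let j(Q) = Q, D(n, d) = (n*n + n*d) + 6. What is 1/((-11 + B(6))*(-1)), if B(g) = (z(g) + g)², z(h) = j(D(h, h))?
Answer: -1/7045 ≈ -0.00014194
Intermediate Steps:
D(n, d) = 6 + n² + d*n (D(n, d) = (n² + d*n) + 6 = 6 + n² + d*n)
z(h) = 6 + 2*h² (z(h) = 6 + h² + h*h = 6 + h² + h² = 6 + 2*h²)
B(g) = (6 + g + 2*g²)² (B(g) = ((6 + 2*g²) + g)² = (6 + g + 2*g²)²)
1/((-11 + B(6))*(-1)) = 1/((-11 + (6 + 6 + 2*6²)²)*(-1)) = 1/((-11 + (6 + 6 + 2*36)²)*(-1)) = 1/((-11 + (6 + 6 + 72)²)*(-1)) = 1/((-11 + 84²)*(-1)) = 1/((-11 + 7056)*(-1)) = 1/(7045*(-1)) = 1/(-7045) = -1/7045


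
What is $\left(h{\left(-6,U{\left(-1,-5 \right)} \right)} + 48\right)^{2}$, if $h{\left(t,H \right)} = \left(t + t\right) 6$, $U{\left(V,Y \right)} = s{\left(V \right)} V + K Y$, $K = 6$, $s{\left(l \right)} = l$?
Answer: $576$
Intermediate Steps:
$U{\left(V,Y \right)} = V^{2} + 6 Y$ ($U{\left(V,Y \right)} = V V + 6 Y = V^{2} + 6 Y$)
$h{\left(t,H \right)} = 12 t$ ($h{\left(t,H \right)} = 2 t 6 = 12 t$)
$\left(h{\left(-6,U{\left(-1,-5 \right)} \right)} + 48\right)^{2} = \left(12 \left(-6\right) + 48\right)^{2} = \left(-72 + 48\right)^{2} = \left(-24\right)^{2} = 576$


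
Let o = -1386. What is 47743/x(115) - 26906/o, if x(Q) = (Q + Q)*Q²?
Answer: 3723068059/191630250 ≈ 19.428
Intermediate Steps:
x(Q) = 2*Q³ (x(Q) = (2*Q)*Q² = 2*Q³)
47743/x(115) - 26906/o = 47743/((2*115³)) - 26906/(-1386) = 47743/((2*1520875)) - 26906*(-1/1386) = 47743/3041750 + 1223/63 = 3723068059/191630250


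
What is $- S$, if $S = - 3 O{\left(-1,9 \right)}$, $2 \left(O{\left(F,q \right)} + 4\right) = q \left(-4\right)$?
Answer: $-66$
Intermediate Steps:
$O{\left(F,q \right)} = -4 - 2 q$ ($O{\left(F,q \right)} = -4 + \frac{q \left(-4\right)}{2} = -4 + \frac{\left(-4\right) q}{2} = -4 - 2 q$)
$S = 66$ ($S = - 3 \left(-4 - 18\right) = \left(-3\right) \left(-22\right) = 66$)
$- S = \left(-1\right) 66 = -66$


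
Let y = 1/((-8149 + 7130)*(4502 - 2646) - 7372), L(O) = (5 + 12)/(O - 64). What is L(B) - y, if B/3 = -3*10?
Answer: -16138329/146194972 ≈ -0.11039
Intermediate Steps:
B = -90 (B = 3*(-3*10) = 3*(-30) = -90)
L(O) = 17/(-64 + O)
y = -1/1898636 (y = 1/(-1019*1856 - 7372) = 1/(-1891264 - 7372) = 1/(-1898636) = -1/1898636 ≈ -5.2669e-7)
L(B) - y = 17/(-64 - 90) - 1*(-1/1898636) = 17/(-154) + 1/1898636 = 17*(-1/154) + 1/1898636 = -17/154 + 1/1898636 = -16138329/146194972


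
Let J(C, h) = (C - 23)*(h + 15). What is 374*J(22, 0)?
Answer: -5610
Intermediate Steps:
J(C, h) = (-23 + C)*(15 + h)
374*J(22, 0) = 374*(-345 - 23*0 + 15*22 + 22*0) = 374*(-345 + 0 + 330 + 0) = 374*(-15) = -5610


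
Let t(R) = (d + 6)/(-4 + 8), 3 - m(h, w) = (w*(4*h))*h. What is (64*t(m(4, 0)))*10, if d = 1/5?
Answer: 992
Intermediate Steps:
d = ⅕ ≈ 0.20000
m(h, w) = 3 - 4*w*h² (m(h, w) = 3 - w*(4*h)*h = 3 - 4*h*w*h = 3 - 4*w*h²)
t(R) = 31/20 (t(R) = (⅕ + 6)/(-4 + 8) = (31/5)/4 = (31/5)*(¼) = 31/20)
(64*t(m(4, 0)))*10 = (64*(31/20))*10 = (496/5)*10 = 992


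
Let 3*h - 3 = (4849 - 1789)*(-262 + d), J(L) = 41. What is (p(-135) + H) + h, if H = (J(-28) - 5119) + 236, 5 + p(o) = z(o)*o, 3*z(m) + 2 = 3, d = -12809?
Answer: -13337311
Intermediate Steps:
z(m) = ⅓ (z(m) = -⅔ + (⅓)*3 = -⅔ + 1 = ⅓)
p(o) = -5 + o/3
h = -13332419 (h = 1 + ((4849 - 1789)*(-262 - 12809))/3 = 1 + (3060*(-13071))/3 = 1 + (⅓)*(-39997260) = 1 - 13332420 = -13332419)
H = -4842 (H = (41 - 5119) + 236 = -5078 + 236 = -4842)
(p(-135) + H) + h = ((-5 + (⅓)*(-135)) - 4842) - 13332419 = ((-5 - 45) - 4842) - 13332419 = (-50 - 4842) - 13332419 = -4892 - 13332419 = -13337311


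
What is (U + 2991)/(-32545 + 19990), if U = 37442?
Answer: -40433/12555 ≈ -3.2205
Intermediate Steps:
(U + 2991)/(-32545 + 19990) = (37442 + 2991)/(-32545 + 19990) = 40433/(-12555) = 40433*(-1/12555) = -40433/12555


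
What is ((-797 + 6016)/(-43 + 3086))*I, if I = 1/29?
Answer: 307/5191 ≈ 0.059141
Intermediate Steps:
I = 1/29 ≈ 0.034483
((-797 + 6016)/(-43 + 3086))*I = ((-797 + 6016)/(-43 + 3086))*(1/29) = (5219/3043)*(1/29) = (5219*(1/3043))*(1/29) = (307/179)*(1/29) = 307/5191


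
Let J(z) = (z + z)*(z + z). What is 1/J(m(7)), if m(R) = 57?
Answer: 1/12996 ≈ 7.6947e-5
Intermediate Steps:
J(z) = 4*z**2 (J(z) = (2*z)*(2*z) = 4*z**2)
1/J(m(7)) = 1/(4*57**2) = 1/(4*3249) = 1/12996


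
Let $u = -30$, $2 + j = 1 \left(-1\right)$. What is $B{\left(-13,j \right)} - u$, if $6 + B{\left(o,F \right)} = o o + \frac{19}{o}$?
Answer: $\frac{2490}{13} \approx 191.54$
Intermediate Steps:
$j = -3$ ($j = -2 + 1 \left(-1\right) = -2 - 1 = -3$)
$B{\left(o,F \right)} = -6 + o^{2} + \frac{19}{o}$ ($B{\left(o,F \right)} = -6 + \left(o o + \frac{19}{o}\right) = -6 + \left(o^{2} + \frac{19}{o}\right) = -6 + o^{2} + \frac{19}{o}$)
$B{\left(-13,j \right)} - u = \left(-6 + \left(-13\right)^{2} + \frac{19}{-13}\right) - -30 = \left(-6 + 169 + 19 \left(- \frac{1}{13}\right)\right) + 30 = \left(-6 + 169 - \frac{19}{13}\right) + 30 = \frac{2100}{13} + 30 = \frac{2490}{13}$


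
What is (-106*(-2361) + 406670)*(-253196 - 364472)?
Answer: -405768345248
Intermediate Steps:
(-106*(-2361) + 406670)*(-253196 - 364472) = (250266 + 406670)*(-617668) = 656936*(-617668) = -405768345248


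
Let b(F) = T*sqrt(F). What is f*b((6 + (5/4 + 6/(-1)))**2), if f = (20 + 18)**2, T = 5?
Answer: 9025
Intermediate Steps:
b(F) = 5*sqrt(F)
f = 1444 (f = 38**2 = 1444)
f*b((6 + (5/4 + 6/(-1)))**2) = 1444*(5*sqrt((6 + (5/4 + 6/(-1)))**2)) = 1444*(5*sqrt((6 + (5*(1/4) + 6*(-1)))**2)) = 1444*(5*sqrt((6 + (5/4 - 6))**2)) = 1444*(5*sqrt((6 - 19/4)**2)) = 1444*(5*sqrt((5/4)**2)) = 1444*(5*sqrt(25/16)) = 1444*(5*(5/4)) = 1444*(25/4) = 9025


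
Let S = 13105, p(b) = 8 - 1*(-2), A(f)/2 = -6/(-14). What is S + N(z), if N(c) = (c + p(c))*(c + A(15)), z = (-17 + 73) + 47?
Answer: 173886/7 ≈ 24841.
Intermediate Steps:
A(f) = 6/7 (A(f) = 2*(-6/(-14)) = 2*(-6*(-1/14)) = 2*(3/7) = 6/7)
p(b) = 10 (p(b) = 8 + 2 = 10)
z = 103 (z = 56 + 47 = 103)
N(c) = (10 + c)*(6/7 + c) (N(c) = (c + 10)*(c + 6/7) = (10 + c)*(6/7 + c))
S + N(z) = 13105 + (60/7 + 103**2 + (76/7)*103) = 13105 + (60/7 + 10609 + 7828/7) = 13105 + 82151/7 = 173886/7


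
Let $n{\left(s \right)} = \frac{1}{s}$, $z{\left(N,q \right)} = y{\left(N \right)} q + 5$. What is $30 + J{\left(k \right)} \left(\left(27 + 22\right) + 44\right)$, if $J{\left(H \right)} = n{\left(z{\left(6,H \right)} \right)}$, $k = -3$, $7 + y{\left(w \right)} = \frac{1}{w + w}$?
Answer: $\frac{3462}{103} \approx 33.612$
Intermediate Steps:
$y{\left(w \right)} = -7 + \frac{1}{2 w}$ ($y{\left(w \right)} = -7 + \frac{1}{w + w} = -7 + \frac{1}{2 w}$)
$z{\left(N,q \right)} = 5 + q \left(-7 + \frac{1}{2 N}\right)$ ($z{\left(N,q \right)} = \left(-7 + \frac{1}{2 N}\right) q + 5 = q \left(-7 + \frac{1}{2 N}\right) + 5 = 5 + q \left(-7 + \frac{1}{2 N}\right)$)
$J{\left(H \right)} = \frac{1}{5 - \frac{83 H}{12}}$ ($J{\left(H \right)} = \frac{1}{5 - 7 H + \frac{H}{2 \cdot 6}} = \frac{1}{5 - 7 H + \frac{1}{2} H \frac{1}{6}} = \frac{1}{5 - 7 H + \frac{H}{12}} = \frac{1}{5 - \frac{83 H}{12}}$)
$30 + J{\left(k \right)} \left(\left(27 + 22\right) + 44\right) = 30 + - \frac{12}{-60 + 83 \left(-3\right)} \left(\left(27 + 22\right) + 44\right) = 30 + - \frac{12}{-60 - 249} \left(49 + 44\right) = 30 + - \frac{12}{-309} \cdot 93 = 30 + \left(-12\right) \left(- \frac{1}{309}\right) 93 = 30 + \frac{4}{103} \cdot 93 = 30 + \frac{372}{103} = \frac{3462}{103}$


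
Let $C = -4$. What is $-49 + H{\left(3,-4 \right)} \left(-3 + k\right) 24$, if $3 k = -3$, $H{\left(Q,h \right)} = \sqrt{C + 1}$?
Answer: $-49 - 96 i \sqrt{3} \approx -49.0 - 166.28 i$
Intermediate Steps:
$H{\left(Q,h \right)} = i \sqrt{3}$ ($H{\left(Q,h \right)} = \sqrt{-4 + 1} = \sqrt{-3} = i \sqrt{3}$)
$k = -1$ ($k = \frac{1}{3} \left(-3\right) = -1$)
$-49 + H{\left(3,-4 \right)} \left(-3 + k\right) 24 = -49 + i \sqrt{3} \left(-3 - 1\right) 24 = -49 + i \sqrt{3} \left(-4\right) 24 = -49 + - 4 i \sqrt{3} \cdot 24 = -49 - 96 i \sqrt{3}$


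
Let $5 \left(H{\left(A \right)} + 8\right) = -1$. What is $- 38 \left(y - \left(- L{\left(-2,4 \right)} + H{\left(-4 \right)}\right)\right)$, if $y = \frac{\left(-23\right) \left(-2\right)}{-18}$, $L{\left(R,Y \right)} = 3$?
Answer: $- \frac{14782}{45} \approx -328.49$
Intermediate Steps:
$H{\left(A \right)} = - \frac{41}{5}$ ($H{\left(A \right)} = -8 + \frac{1}{5} \left(-1\right) = -8 - \frac{1}{5} = - \frac{41}{5}$)
$y = - \frac{23}{9}$ ($y = 46 \left(- \frac{1}{18}\right) = - \frac{23}{9} \approx -2.5556$)
$- 38 \left(y - \left(- L{\left(-2,4 \right)} + H{\left(-4 \right)}\right)\right) = - 38 \left(- \frac{23}{9} + \left(3 - \left(0 \cdot 0 - \frac{41}{5}\right)\right)\right) = - 38 \left(- \frac{23}{9} + \left(3 - \left(0 - \frac{41}{5}\right)\right)\right) = - 38 \left(- \frac{23}{9} + \left(3 - - \frac{41}{5}\right)\right) = - 38 \left(- \frac{23}{9} + \left(3 + \frac{41}{5}\right)\right) = - 38 \left(- \frac{23}{9} + \frac{56}{5}\right) = \left(-38\right) \frac{389}{45} = - \frac{14782}{45}$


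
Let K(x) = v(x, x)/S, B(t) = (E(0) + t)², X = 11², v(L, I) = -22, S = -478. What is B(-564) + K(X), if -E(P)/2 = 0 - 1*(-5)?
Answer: 78744775/239 ≈ 3.2948e+5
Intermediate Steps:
E(P) = -10 (E(P) = -2*(0 - 1*(-5)) = -2*(0 + 5) = -2*5 = -10)
X = 121
B(t) = (-10 + t)²
K(x) = 11/239 (K(x) = -22/(-478) = -22*(-1/478) = 11/239)
B(-564) + K(X) = (-10 - 564)² + 11/239 = (-574)² + 11/239 = 329476 + 11/239 = 78744775/239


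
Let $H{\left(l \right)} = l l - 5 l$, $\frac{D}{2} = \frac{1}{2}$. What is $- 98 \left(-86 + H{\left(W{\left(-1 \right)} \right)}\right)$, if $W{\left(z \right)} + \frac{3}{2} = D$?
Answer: $\frac{16317}{2} \approx 8158.5$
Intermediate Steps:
$D = 1$ ($D = \frac{2}{2} = 2 \cdot \frac{1}{2} = 1$)
$W{\left(z \right)} = - \frac{1}{2}$ ($W{\left(z \right)} = - \frac{3}{2} + 1 = - \frac{1}{2}$)
$H{\left(l \right)} = l^{2} - 5 l$
$- 98 \left(-86 + H{\left(W{\left(-1 \right)} \right)}\right) = - 98 \left(-86 - \frac{-5 - \frac{1}{2}}{2}\right) = - 98 \left(-86 - - \frac{11}{4}\right) = - 98 \left(-86 + \frac{11}{4}\right) = \left(-98\right) \left(- \frac{333}{4}\right) = \frac{16317}{2}$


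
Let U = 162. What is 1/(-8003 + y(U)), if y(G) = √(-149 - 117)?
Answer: -8003/64048275 - I*√266/64048275 ≈ -0.00012495 - 2.5464e-7*I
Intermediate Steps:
y(G) = I*√266 (y(G) = √(-266) = I*√266)
1/(-8003 + y(U)) = 1/(-8003 + I*√266)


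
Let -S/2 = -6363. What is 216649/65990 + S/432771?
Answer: 31533064373/9519519430 ≈ 3.3125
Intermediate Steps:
S = 12726 (S = -2*(-6363) = 12726)
216649/65990 + S/432771 = 216649/65990 + 12726/432771 = 216649*(1/65990) + 12726*(1/432771) = 216649/65990 + 4242/144257 = 31533064373/9519519430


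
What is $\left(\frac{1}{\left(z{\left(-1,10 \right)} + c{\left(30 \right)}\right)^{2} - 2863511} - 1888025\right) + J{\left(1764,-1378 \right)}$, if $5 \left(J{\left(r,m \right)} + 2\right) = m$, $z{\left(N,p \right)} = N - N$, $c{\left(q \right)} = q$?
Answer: $- \frac{27027378970448}{14313055} \approx -1.8883 \cdot 10^{6}$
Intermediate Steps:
$z{\left(N,p \right)} = 0$
$J{\left(r,m \right)} = -2 + \frac{m}{5}$
$\left(\frac{1}{\left(z{\left(-1,10 \right)} + c{\left(30 \right)}\right)^{2} - 2863511} - 1888025\right) + J{\left(1764,-1378 \right)} = \left(\frac{1}{\left(0 + 30\right)^{2} - 2863511} - 1888025\right) + \left(-2 + \frac{1}{5} \left(-1378\right)\right) = \left(\frac{1}{30^{2} - 2863511} - 1888025\right) - \frac{1388}{5} = \left(\frac{1}{900 - 2863511} - 1888025\right) - \frac{1388}{5} = \left(\frac{1}{-2862611} - 1888025\right) - \frac{1388}{5} = \left(- \frac{1}{2862611} - 1888025\right) - \frac{1388}{5} = - \frac{5404681133276}{2862611} - \frac{1388}{5} = - \frac{27027378970448}{14313055}$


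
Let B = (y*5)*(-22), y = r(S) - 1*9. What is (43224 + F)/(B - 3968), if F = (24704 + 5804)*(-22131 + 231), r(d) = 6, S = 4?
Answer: 334040988/1819 ≈ 1.8364e+5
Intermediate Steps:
y = -3 (y = 6 - 1*9 = 6 - 9 = -3)
F = -668125200 (F = 30508*(-21900) = -668125200)
B = 330 (B = -3*5*(-22) = -15*(-22) = 330)
(43224 + F)/(B - 3968) = (43224 - 668125200)/(330 - 3968) = -668081976/(-3638) = -668081976*(-1/3638) = 334040988/1819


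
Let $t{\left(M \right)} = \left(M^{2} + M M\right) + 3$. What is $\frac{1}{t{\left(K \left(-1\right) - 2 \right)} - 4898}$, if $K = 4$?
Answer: $- \frac{1}{4823} \approx -0.00020734$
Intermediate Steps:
$t{\left(M \right)} = 3 + 2 M^{2}$ ($t{\left(M \right)} = \left(M^{2} + M^{2}\right) + 3 = 2 M^{2} + 3 = 3 + 2 M^{2}$)
$\frac{1}{t{\left(K \left(-1\right) - 2 \right)} - 4898} = \frac{1}{\left(3 + 2 \left(4 \left(-1\right) - 2\right)^{2}\right) - 4898} = \frac{1}{\left(3 + 2 \left(-4 - 2\right)^{2}\right) - 4898} = \frac{1}{\left(3 + 2 \left(-6\right)^{2}\right) - 4898} = \frac{1}{\left(3 + 2 \cdot 36\right) - 4898} = \frac{1}{\left(3 + 72\right) - 4898} = \frac{1}{75 - 4898} = \frac{1}{-4823} = - \frac{1}{4823}$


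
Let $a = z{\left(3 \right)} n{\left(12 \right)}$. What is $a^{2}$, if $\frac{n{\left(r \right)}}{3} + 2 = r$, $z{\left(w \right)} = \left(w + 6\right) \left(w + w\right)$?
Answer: $2624400$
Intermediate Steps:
$z{\left(w \right)} = 2 w \left(6 + w\right)$ ($z{\left(w \right)} = \left(6 + w\right) 2 w = 2 w \left(6 + w\right)$)
$n{\left(r \right)} = -6 + 3 r$
$a = 1620$ ($a = 2 \cdot 3 \left(6 + 3\right) \left(-6 + 3 \cdot 12\right) = 2 \cdot 3 \cdot 9 \left(-6 + 36\right) = 54 \cdot 30 = 1620$)
$a^{2} = 1620^{2} = 2624400$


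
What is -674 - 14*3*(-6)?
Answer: -422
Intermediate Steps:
-674 - 14*3*(-6) = -674 - 42*(-6) = -674 + 252 = -422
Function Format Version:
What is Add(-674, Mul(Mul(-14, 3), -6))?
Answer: -422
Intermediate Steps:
Add(-674, Mul(Mul(-14, 3), -6)) = Add(-674, Mul(-42, -6)) = Add(-674, 252) = -422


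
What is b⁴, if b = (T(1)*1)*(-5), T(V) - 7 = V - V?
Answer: 1500625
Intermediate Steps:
T(V) = 7 (T(V) = 7 + (V - V) = 7 + 0 = 7)
b = -35 (b = (7*1)*(-5) = 7*(-5) = -35)
b⁴ = (-35)⁴ = 1500625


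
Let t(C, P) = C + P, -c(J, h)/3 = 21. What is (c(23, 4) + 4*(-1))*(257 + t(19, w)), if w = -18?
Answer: -17286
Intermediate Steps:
c(J, h) = -63 (c(J, h) = -3*21 = -63)
(c(23, 4) + 4*(-1))*(257 + t(19, w)) = (-63 + 4*(-1))*(257 + (19 - 18)) = (-63 - 4)*(257 + 1) = -67*258 = -17286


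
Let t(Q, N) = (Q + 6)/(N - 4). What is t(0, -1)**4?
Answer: 1296/625 ≈ 2.0736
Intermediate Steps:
t(Q, N) = (6 + Q)/(-4 + N)
t(0, -1)**4 = ((6 + 0)/(-4 - 1))**4 = (6/(-5))**4 = (-1/5*6)**4 = (-6/5)**4 = 1296/625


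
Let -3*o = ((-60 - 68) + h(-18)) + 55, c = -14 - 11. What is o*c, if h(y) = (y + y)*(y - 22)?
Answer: 34175/3 ≈ 11392.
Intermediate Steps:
c = -25
h(y) = 2*y*(-22 + y) (h(y) = (2*y)*(-22 + y) = 2*y*(-22 + y))
o = -1367/3 (o = -(((-60 - 68) + 2*(-18)*(-22 - 18)) + 55)/3 = -((-128 + 2*(-18)*(-40)) + 55)/3 = -((-128 + 1440) + 55)/3 = -(1312 + 55)/3 = -⅓*1367 = -1367/3 ≈ -455.67)
o*c = -1367/3*(-25) = 34175/3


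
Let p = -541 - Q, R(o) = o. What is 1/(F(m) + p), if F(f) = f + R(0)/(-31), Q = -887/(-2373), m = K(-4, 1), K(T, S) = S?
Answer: -2373/1282307 ≈ -0.0018506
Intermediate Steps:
m = 1
Q = 887/2373 (Q = -887*(-1/2373) = 887/2373 ≈ 0.37379)
p = -1284680/2373 (p = -541 - 1*887/2373 = -541 - 887/2373 = -1284680/2373 ≈ -541.37)
F(f) = f (F(f) = f + 0/(-31) = f + 0*(-1/31) = f + 0 = f)
1/(F(m) + p) = 1/(1 - 1284680/2373) = 1/(-1282307/2373) = -2373/1282307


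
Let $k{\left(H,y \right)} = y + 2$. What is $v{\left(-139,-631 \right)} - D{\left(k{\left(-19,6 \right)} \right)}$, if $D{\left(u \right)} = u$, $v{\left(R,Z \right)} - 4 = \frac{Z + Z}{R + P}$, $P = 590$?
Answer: $- \frac{3066}{451} \approx -6.7982$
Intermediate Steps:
$v{\left(R,Z \right)} = 4 + \frac{2 Z}{590 + R}$ ($v{\left(R,Z \right)} = 4 + \frac{Z + Z}{R + 590} = 4 + \frac{2 Z}{590 + R}$)
$k{\left(H,y \right)} = 2 + y$
$v{\left(-139,-631 \right)} - D{\left(k{\left(-19,6 \right)} \right)} = \frac{2 \left(1180 - 631 + 2 \left(-139\right)\right)}{590 - 139} - \left(2 + 6\right) = \frac{2 \left(1180 - 631 - 278\right)}{451} - 8 = 2 \cdot \frac{1}{451} \cdot 271 - 8 = \frac{542}{451} - 8 = - \frac{3066}{451}$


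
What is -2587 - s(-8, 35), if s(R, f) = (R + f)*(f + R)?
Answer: -3316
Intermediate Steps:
s(R, f) = (R + f)**2 (s(R, f) = (R + f)*(R + f) = (R + f)**2)
-2587 - s(-8, 35) = -2587 - (-8 + 35)**2 = -2587 - 1*27**2 = -2587 - 1*729 = -2587 - 729 = -3316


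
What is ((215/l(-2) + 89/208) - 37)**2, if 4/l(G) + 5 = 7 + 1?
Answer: 672520489/43264 ≈ 15545.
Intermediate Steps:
l(G) = 4/3 (l(G) = 4/(-5 + (7 + 1)) = 4/(-5 + 8) = 4/3)
((215/l(-2) + 89/208) - 37)**2 = ((215/(4/3) + 89/208) - 37)**2 = ((215*(3/4) + 89*(1/208)) - 37)**2 = ((645/4 + 89/208) - 37)**2 = (33629/208 - 37)**2 = (25933/208)**2 = 672520489/43264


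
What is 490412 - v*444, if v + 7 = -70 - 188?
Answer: 608072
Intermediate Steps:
v = -265 (v = -7 + (-70 - 188) = -7 - 258 = -265)
490412 - v*444 = 490412 - (-265)*444 = 490412 - 1*(-117660) = 490412 + 117660 = 608072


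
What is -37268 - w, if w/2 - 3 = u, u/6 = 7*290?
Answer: -61634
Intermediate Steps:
u = 12180 (u = 6*(7*290) = 6*2030 = 12180)
w = 24366 (w = 6 + 2*12180 = 6 + 24360 = 24366)
-37268 - w = -37268 - 1*24366 = -37268 - 24366 = -61634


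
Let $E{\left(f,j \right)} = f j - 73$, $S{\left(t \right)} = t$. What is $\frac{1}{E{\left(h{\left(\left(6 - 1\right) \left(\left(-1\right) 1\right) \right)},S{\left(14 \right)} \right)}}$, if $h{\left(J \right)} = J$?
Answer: $- \frac{1}{143} \approx -0.006993$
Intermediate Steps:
$E{\left(f,j \right)} = -73 + f j$
$\frac{1}{E{\left(h{\left(\left(6 - 1\right) \left(\left(-1\right) 1\right) \right)},S{\left(14 \right)} \right)}} = \frac{1}{-73 + \left(6 - 1\right) \left(\left(-1\right) 1\right) 14} = \frac{1}{-73 + 5 \left(-1\right) 14} = \frac{1}{-73 - 70} = \frac{1}{-143} = - \frac{1}{143}$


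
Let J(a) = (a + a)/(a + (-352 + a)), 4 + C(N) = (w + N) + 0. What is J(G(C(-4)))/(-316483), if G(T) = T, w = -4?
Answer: -3/14874701 ≈ -2.0168e-7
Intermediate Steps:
C(N) = -8 + N (C(N) = -4 + ((-4 + N) + 0) = -4 + (-4 + N) = -8 + N)
J(a) = 2*a/(-352 + 2*a) (J(a) = (2*a)/(-352 + 2*a) = 2*a/(-352 + 2*a))
J(G(C(-4)))/(-316483) = ((-8 - 4)/(-176 + (-8 - 4)))/(-316483) = -12/(-176 - 12)*(-1/316483) = -12/(-188)*(-1/316483) = -12*(-1/188)*(-1/316483) = (3/47)*(-1/316483) = -3/14874701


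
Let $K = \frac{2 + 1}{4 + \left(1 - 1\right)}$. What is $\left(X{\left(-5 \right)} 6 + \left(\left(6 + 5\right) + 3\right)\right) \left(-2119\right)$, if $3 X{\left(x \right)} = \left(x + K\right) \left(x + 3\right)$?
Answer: $-65689$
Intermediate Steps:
$K = \frac{3}{4}$ ($K = \frac{3}{4 + 0} = \frac{3}{4} \approx 0.75$)
$X{\left(x \right)} = \frac{\left(3 + x\right) \left(\frac{3}{4} + x\right)}{3}$ ($X{\left(x \right)} = \frac{\left(x + \frac{3}{4}\right) \left(x + 3\right)}{3} = \frac{\left(\frac{3}{4} + x\right) \left(3 + x\right)}{3} = \frac{\left(3 + x\right) \left(\frac{3}{4} + x\right)}{3}$)
$\left(X{\left(-5 \right)} 6 + \left(\left(6 + 5\right) + 3\right)\right) \left(-2119\right) = \left(\left(\frac{3}{4} + \frac{\left(-5\right)^{2}}{3} + \frac{5}{4} \left(-5\right)\right) 6 + \left(\left(6 + 5\right) + 3\right)\right) \left(-2119\right) = \left(\left(\frac{3}{4} + \frac{1}{3} \cdot 25 - \frac{25}{4}\right) 6 + \left(11 + 3\right)\right) \left(-2119\right) = \left(\left(\frac{3}{4} + \frac{25}{3} - \frac{25}{4}\right) 6 + 14\right) \left(-2119\right) = \left(\frac{17}{6} \cdot 6 + 14\right) \left(-2119\right) = \left(17 + 14\right) \left(-2119\right) = 31 \left(-2119\right) = -65689$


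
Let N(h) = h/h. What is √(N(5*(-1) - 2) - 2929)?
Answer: 4*I*√183 ≈ 54.111*I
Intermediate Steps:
N(h) = 1
√(N(5*(-1) - 2) - 2929) = √(1 - 2929) = √(-2928) = 4*I*√183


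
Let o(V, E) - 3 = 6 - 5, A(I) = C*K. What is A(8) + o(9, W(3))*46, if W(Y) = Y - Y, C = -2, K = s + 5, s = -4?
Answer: 182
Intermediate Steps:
K = 1 (K = -4 + 5 = 1)
A(I) = -2 (A(I) = -2*1 = -2)
W(Y) = 0
o(V, E) = 4 (o(V, E) = 3 + (6 - 5) = 3 + 1 = 4)
A(8) + o(9, W(3))*46 = -2 + 4*46 = -2 + 184 = 182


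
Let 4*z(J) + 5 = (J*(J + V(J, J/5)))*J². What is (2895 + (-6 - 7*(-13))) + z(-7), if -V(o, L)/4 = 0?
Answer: 3579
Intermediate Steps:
V(o, L) = 0 (V(o, L) = -4*0 = 0)
z(J) = -5/4 + J⁴/4 (z(J) = -5/4 + ((J*(J + 0))*J²)/4 = -5/4 + ((J*J)*J²)/4 = -5/4 + (J²*J²)/4 = -5/4 + J⁴/4)
(2895 + (-6 - 7*(-13))) + z(-7) = (2895 + (-6 - 7*(-13))) + (-5/4 + (¼)*(-7)⁴) = (2895 + (-6 + 91)) + (-5/4 + (¼)*2401) = (2895 + 85) + (-5/4 + 2401/4) = 2980 + 599 = 3579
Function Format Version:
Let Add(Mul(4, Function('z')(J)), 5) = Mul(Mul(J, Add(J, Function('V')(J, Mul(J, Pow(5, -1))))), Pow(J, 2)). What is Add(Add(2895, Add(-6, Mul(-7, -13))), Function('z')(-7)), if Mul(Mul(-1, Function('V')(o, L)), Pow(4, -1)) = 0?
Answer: 3579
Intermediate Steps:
Function('V')(o, L) = 0 (Function('V')(o, L) = Mul(-4, 0) = 0)
Function('z')(J) = Add(Rational(-5, 4), Mul(Rational(1, 4), Pow(J, 4))) (Function('z')(J) = Add(Rational(-5, 4), Mul(Rational(1, 4), Mul(Mul(J, Add(J, 0)), Pow(J, 2)))) = Add(Rational(-5, 4), Mul(Rational(1, 4), Mul(Mul(J, J), Pow(J, 2)))) = Add(Rational(-5, 4), Mul(Rational(1, 4), Mul(Pow(J, 2), Pow(J, 2)))) = Add(Rational(-5, 4), Mul(Rational(1, 4), Pow(J, 4))))
Add(Add(2895, Add(-6, Mul(-7, -13))), Function('z')(-7)) = Add(Add(2895, Add(-6, Mul(-7, -13))), Add(Rational(-5, 4), Mul(Rational(1, 4), Pow(-7, 4)))) = Add(Add(2895, Add(-6, 91)), Add(Rational(-5, 4), Mul(Rational(1, 4), 2401))) = Add(Add(2895, 85), Add(Rational(-5, 4), Rational(2401, 4))) = Add(2980, 599) = 3579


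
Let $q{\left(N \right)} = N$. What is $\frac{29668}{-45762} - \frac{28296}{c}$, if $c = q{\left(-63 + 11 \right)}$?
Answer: $\frac{161667352}{297453} \approx 543.51$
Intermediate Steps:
$c = -52$ ($c = -63 + 11 = -52$)
$\frac{29668}{-45762} - \frac{28296}{c} = \frac{29668}{-45762} - \frac{28296}{-52} = 29668 \left(- \frac{1}{45762}\right) - - \frac{7074}{13} = - \frac{14834}{22881} + \frac{7074}{13} = \frac{161667352}{297453}$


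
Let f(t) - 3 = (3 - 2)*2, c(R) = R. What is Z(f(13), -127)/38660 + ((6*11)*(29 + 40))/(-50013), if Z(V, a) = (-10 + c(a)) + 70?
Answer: -19934279/214833620 ≈ -0.092789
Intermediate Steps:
f(t) = 5 (f(t) = 3 + (3 - 2)*2 = 3 + 1*2 = 3 + 2 = 5)
Z(V, a) = 60 + a (Z(V, a) = (-10 + a) + 70 = 60 + a)
Z(f(13), -127)/38660 + ((6*11)*(29 + 40))/(-50013) = (60 - 127)/38660 + ((6*11)*(29 + 40))/(-50013) = -67*1/38660 + (66*69)*(-1/50013) = -67/38660 + 4554*(-1/50013) = -67/38660 - 506/5557 = -19934279/214833620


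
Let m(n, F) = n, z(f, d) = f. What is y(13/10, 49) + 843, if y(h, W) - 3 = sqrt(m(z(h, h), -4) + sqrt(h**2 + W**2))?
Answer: 846 + sqrt(130 + 10*sqrt(240269))/10 ≈ 853.09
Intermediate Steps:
y(h, W) = 3 + sqrt(h + sqrt(W**2 + h**2)) (y(h, W) = 3 + sqrt(h + sqrt(h**2 + W**2)) = 3 + sqrt(h + sqrt(W**2 + h**2)))
y(13/10, 49) + 843 = (3 + sqrt(13/10 + sqrt(49**2 + (13/10)**2))) + 843 = (3 + sqrt(13*(1/10) + sqrt(2401 + (13*(1/10))**2))) + 843 = (3 + sqrt(13/10 + sqrt(2401 + (13/10)**2))) + 843 = (3 + sqrt(13/10 + sqrt(2401 + 169/100))) + 843 = (3 + sqrt(13/10 + sqrt(240269/100))) + 843 = (3 + sqrt(13/10 + sqrt(240269)/10)) + 843 = 846 + sqrt(13/10 + sqrt(240269)/10)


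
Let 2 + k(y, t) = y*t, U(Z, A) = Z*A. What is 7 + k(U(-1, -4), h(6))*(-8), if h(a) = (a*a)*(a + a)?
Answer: -13801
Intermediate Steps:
h(a) = 2*a³ (h(a) = a²*(2*a) = 2*a³)
U(Z, A) = A*Z
k(y, t) = -2 + t*y (k(y, t) = -2 + y*t = -2 + t*y)
7 + k(U(-1, -4), h(6))*(-8) = 7 + (-2 + (2*6³)*(-4*(-1)))*(-8) = 7 + (-2 + (2*216)*4)*(-8) = 7 + (-2 + 432*4)*(-8) = 7 + (-2 + 1728)*(-8) = 7 + 1726*(-8) = 7 - 13808 = -13801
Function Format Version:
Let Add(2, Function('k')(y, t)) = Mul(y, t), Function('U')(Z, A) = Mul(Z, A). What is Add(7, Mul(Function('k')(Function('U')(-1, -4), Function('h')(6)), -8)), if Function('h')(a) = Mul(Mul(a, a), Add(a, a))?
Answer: -13801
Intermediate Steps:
Function('h')(a) = Mul(2, Pow(a, 3)) (Function('h')(a) = Mul(Pow(a, 2), Mul(2, a)) = Mul(2, Pow(a, 3)))
Function('U')(Z, A) = Mul(A, Z)
Function('k')(y, t) = Add(-2, Mul(t, y)) (Function('k')(y, t) = Add(-2, Mul(y, t)) = Add(-2, Mul(t, y)))
Add(7, Mul(Function('k')(Function('U')(-1, -4), Function('h')(6)), -8)) = Add(7, Mul(Add(-2, Mul(Mul(2, Pow(6, 3)), Mul(-4, -1))), -8)) = Add(7, Mul(Add(-2, Mul(Mul(2, 216), 4)), -8)) = Add(7, Mul(Add(-2, Mul(432, 4)), -8)) = Add(7, Mul(Add(-2, 1728), -8)) = Add(7, Mul(1726, -8)) = Add(7, -13808) = -13801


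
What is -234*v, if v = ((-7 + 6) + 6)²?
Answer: -5850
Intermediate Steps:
v = 25 (v = (-1 + 6)² = 5² = 25)
-234*v = -234*25 = -5850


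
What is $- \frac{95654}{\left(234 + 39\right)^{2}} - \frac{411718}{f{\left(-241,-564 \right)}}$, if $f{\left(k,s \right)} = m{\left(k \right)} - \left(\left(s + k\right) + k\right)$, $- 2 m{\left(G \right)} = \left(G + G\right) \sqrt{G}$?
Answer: $\frac{2 \left(- 68203 \sqrt{241} + 91079837 i\right)}{441 \left(- 1046 i + 241 \sqrt{241}\right)} \approx -29.82 + 102.07 i$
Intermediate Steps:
$m{\left(G \right)} = - G^{\frac{3}{2}}$ ($m{\left(G \right)} = - \frac{\left(G + G\right) \sqrt{G}}{2} = - \frac{2 G \sqrt{G}}{2} = - \frac{2 G^{\frac{3}{2}}}{2} = - G^{\frac{3}{2}}$)
$f{\left(k,s \right)} = - s - k^{\frac{3}{2}} - 2 k$ ($f{\left(k,s \right)} = - k^{\frac{3}{2}} - \left(\left(s + k\right) + k\right) = - k^{\frac{3}{2}} - \left(\left(k + s\right) + k\right) = - k^{\frac{3}{2}} - \left(s + 2 k\right) = - s - k^{\frac{3}{2}} - 2 k$)
$- \frac{95654}{\left(234 + 39\right)^{2}} - \frac{411718}{f{\left(-241,-564 \right)}} = - \frac{95654}{\left(234 + 39\right)^{2}} - \frac{411718}{\left(-1\right) \left(-564\right) - \left(-241\right)^{\frac{3}{2}} - -482} = - \frac{95654}{273^{2}} - \frac{411718}{564 - - 241 i \sqrt{241} + 482} = - \frac{95654}{74529} - \frac{411718}{564 + 241 i \sqrt{241} + 482} = \left(-95654\right) \frac{1}{74529} - \frac{411718}{1046 + 241 i \sqrt{241}} = - \frac{566}{441} - \frac{411718}{1046 + 241 i \sqrt{241}}$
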